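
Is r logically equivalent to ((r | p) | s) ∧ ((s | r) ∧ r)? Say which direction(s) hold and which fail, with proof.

(→) Assume the antecedent. If p is true, the antecedent forces (p = T, s = F, r = T) or (p = T, s = T, r = T), and ((r | p) | s) ∧ ((s | r) ∧ r) holds there. If p is false, the antecedent forces (p = F, s = F, r = T) or (p = F, s = T, r = T), and ((r | p) | s) ∧ ((s | r) ∧ r) holds there. Either way ((r | p) | s) ∧ ((s | r) ∧ r) holds.

(←) Assume the antecedent. If p is true, the antecedent forces (p = T, s = F, r = T) or (p = T, s = T, r = T), and r holds there. If p is false, the antecedent forces (p = F, s = F, r = T) or (p = F, s = T, r = T), and r holds there. Either way r holds.

Both directions hold.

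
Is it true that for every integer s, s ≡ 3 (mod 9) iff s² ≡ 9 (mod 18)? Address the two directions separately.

[⇒] This fails: take s = 12. Then 12 ≡ 3 (mod 9), but 12² = 144 ≡ 0 (mod 18), not 9.

[⇐] This fails: take s = 9. Then 9² = 81 ≡ 9 (mod 18), yet 9 ≡ 0 (mod 9), not 3.

Both directions fail.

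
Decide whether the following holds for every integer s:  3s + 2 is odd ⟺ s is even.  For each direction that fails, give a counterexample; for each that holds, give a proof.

Neither direction holds.

[⇒] This fails: s = 7 gives 3s + 2 = 23, which is odd, but 7 is odd, not even.

[⇐] This also fails: s = 4 is even, but 3s + 2 = 14 is even, not odd.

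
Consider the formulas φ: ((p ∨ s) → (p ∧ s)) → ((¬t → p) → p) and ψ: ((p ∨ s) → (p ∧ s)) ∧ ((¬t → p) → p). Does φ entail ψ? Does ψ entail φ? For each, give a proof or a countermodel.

Not equivalent: only (⇐) holds.

(→) This fails. Under t = F, s = T, p = F, the left side is true but the right side is false.

(←) Assume the antecedent. If t is true, the antecedent forces (t = T, s = T, p = T), and the consequent holds there. If t is false, the consequent reduces to true regardless of the other variables. Either way the consequent holds.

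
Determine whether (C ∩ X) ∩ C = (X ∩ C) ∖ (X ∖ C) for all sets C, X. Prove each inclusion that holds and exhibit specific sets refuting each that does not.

The two sets are equal.

(⊇) Let x ∈ (X ∩ C) ∖ (X ∖ C). Then x ∈ C ∩ X, from which x ∈ (C ∩ X) ∩ C.

(⊆) Let x ∈ (C ∩ X) ∩ C. Then x ∈ C ∩ X, from which x ∈ (X ∩ C) ∖ (X ∖ C).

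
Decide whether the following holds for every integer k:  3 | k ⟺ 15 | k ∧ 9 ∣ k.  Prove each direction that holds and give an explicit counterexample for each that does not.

[⇒] This fails: take k = 3. Certainly 3 ∣ 3, but 15 ∤ 3.

[⇐] Suppose 15 ∣ k and 9 ∣ k. Any common multiple of 15 and 9 is a multiple of their lcm; here lcm(15, 9) = 15·9/gcd(15, 9) = 135/3 = 45, so 45 ∣ k. Since 3 ∣ 45, it follows that 3 ∣ k.

Only the reverse direction holds.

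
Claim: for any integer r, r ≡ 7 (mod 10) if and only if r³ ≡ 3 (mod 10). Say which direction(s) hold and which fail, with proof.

Both implications hold.

(⟹) Suppose r ≡ 7 (mod 10). Write r = 10j + 7. Then (10j + 7)³ = 1000j³ + 2100j² + 1470j + 343 = 10(100j³ + 210j² + 147j + 34) + 3, so r³ ≡ 3 (mod 10).

(⟸) Conversely, suppose r³ ≡ 3 (mod 10). The only residue r in {0, …, 9} with r³ ≡ 3 (mod 10) is r = 7, so r ≡ 7 (mod 10).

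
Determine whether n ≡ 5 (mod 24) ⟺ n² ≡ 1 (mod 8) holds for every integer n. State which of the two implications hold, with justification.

Only the forward implication holds.

[⇐] This fails: take n = 1. Then 1² = 1 ≡ 1 (mod 8), yet 1 ≡ 1 (mod 24), not 5.

[⇒] Suppose n ≡ 5 (mod 24). Then n² ≡ 5² = 25 (mod 24), and since 8 ∣ 24, also n² ≡ 1 (mod 8).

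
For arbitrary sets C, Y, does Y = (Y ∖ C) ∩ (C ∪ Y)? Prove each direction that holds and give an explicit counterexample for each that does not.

Only the reverse inclusion holds.

Forward inclusion. This inclusion fails. Take C = {1}, Y = {1}; then 1 ∈ Y but 1 ∉ (Y ∖ C) ∩ (C ∪ Y).

Reverse inclusion. Let x ∈ (Y ∖ C) ∩ (C ∪ Y). Then x ∈ Y and x ∉ C, from which x ∈ Y.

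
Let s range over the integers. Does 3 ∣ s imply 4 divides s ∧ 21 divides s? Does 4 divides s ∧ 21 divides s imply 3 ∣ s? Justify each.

[⇒] This fails: take s = 3. Certainly 3 ∣ 3, but 4 ∤ 3.

[⇐] Suppose 4 ∣ s and 21 ∣ s. Any common multiple of 4 and 21 is a multiple of their lcm; here gcd(4, 21) = 1, so lcm(4, 21) = 4·21 = 84, so 84 ∣ s. Since 3 ∣ 84, it follows that 3 ∣ s.

Not equivalent: only (⇐) holds.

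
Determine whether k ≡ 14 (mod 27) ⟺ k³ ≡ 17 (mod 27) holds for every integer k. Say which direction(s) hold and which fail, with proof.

(→) Suppose k ≡ 14 (mod 27). Write k = 27j + 14. Then (27j + 14)³ = 19683j³ + 30618j² + 15876j + 2744 = 27(729j³ + 1134j² + 588j + 101) + 17, so k³ ≡ 17 (mod 27).

(←) This fails: take k = 5. Then 5³ = 125 ≡ 17 (mod 27), yet 5 ≡ 5 (mod 27), not 14.

(⇒) holds; (⇐) fails.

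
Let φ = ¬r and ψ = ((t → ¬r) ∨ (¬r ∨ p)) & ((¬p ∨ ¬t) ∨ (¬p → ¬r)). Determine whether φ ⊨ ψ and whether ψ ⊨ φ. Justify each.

Forward direction. Assume the antecedent. If p is true, the consequent reduces to true regardless of the other variables. If p is false, the antecedent forces (p = F, r = F, t = F) or (p = F, r = F, t = T), and the consequent holds there. Either way the consequent holds.

Converse. This fails. Under p = F, r = T, t = F, the left side is false but the right side is true.

The forward direction holds; the converse fails.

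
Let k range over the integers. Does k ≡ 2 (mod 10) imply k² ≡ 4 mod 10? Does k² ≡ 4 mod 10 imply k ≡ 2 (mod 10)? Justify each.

Converse. This fails: take k = 8. Then 8² = 64 ≡ 4 (mod 10), yet 8 ≡ 8 (mod 10), not 2.

Forward direction. Suppose k ≡ 2 (mod 10). Write k = 10j + 2. Then (10j + 2)² = 100j² + 40j + 4 = 10(10j² + 4j) + 4, so k² ≡ 4 (mod 10).

Not equivalent: only (⇒) holds.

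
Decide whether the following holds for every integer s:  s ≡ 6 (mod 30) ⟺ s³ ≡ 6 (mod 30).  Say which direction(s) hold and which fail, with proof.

Both directions hold.

Forward direction. Suppose s ≡ 6 (mod 30). Write s = 30j + 6. Then (30j + 6)³ = 27000j³ + 16200j² + 3240j + 216 = 30(900j³ + 540j² + 108j + 7) + 6, so s³ ≡ 6 (mod 30).

Converse. Suppose s³ ≡ 6 (mod 30). The only residue r in {0, …, 29} with r³ ≡ 6 (mod 30) is r = 6, so s ≡ 6 (mod 30).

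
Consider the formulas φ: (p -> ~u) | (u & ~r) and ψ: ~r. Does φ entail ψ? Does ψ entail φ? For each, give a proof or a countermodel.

(⇒) This fails. Under r = T, u = F, p = F, the left side is true but the right side is false.

(⇐) Assume the antecedent. If r is true, the antecedent cannot hold. If r is false, (p -> ~u) | (u & ~r) reduces to true regardless of the other variables. Either way (p -> ~u) | (u & ~r) holds.

Only the converse holds.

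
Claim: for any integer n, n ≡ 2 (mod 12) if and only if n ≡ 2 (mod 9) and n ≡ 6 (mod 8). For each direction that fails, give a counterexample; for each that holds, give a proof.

(⇒) fails; (⇐) holds.

(→) This fails: n = 2 gives 2 ≡ 2 (mod 12) but 2 ≡ 2 (mod 8), so the conjunction on the right does not hold.

(←) Conversely, if n ≡ 2 (mod 9) and n ≡ 6 (mod 8), then by the Chinese remainder theorem n ≡ 38 (mod 72). Since 38 ≡ 2 (mod 12) and 12 ∣ 72, we get n ≡ 2 (mod 12).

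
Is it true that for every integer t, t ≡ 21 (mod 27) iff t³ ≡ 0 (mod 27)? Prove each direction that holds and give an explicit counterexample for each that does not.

The forward direction holds; the converse fails.

(→) Suppose t ≡ 21 (mod 27). Write t = 27j + 21. Then (27j + 21)³ = 19683j³ + 45927j² + 35721j + 9261 = 27(729j³ + 1701j² + 1323j + 343) + 0, so t³ ≡ 0 (mod 27).

(←) This fails: take t = 0. Then 0³ = 0 ≡ 0 (mod 27), yet 0 ≡ 0 (mod 27), not 21.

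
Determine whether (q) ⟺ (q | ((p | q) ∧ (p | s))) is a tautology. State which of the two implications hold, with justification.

(⇒) Assume the antecedent. If q is true, q | ((p | q) ∧ (p | s)) reduces to true regardless of the other variables. If q is false, the antecedent cannot hold. Either way q | ((p | q) ∧ (p | s)) holds.

(⇐) This fails. Under q = F, s = F, p = T, the left side is false but the right side is true.

Not equivalent: only (⇒) holds.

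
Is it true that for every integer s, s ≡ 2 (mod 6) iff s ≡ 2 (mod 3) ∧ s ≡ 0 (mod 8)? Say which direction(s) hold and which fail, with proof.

(⟹) This fails: s = 2 gives 2 ≡ 2 (mod 6) but 2 ≡ 2 (mod 8), so the conjunction on the right does not hold.

(⟸) Conversely, if s ≡ 2 (mod 3) and s ≡ 0 (mod 8), then by the Chinese remainder theorem s ≡ 8 (mod 24). Since 8 ≡ 2 (mod 6) and 6 ∣ 24, we get s ≡ 2 (mod 6).

Not equivalent: only (⇐) holds.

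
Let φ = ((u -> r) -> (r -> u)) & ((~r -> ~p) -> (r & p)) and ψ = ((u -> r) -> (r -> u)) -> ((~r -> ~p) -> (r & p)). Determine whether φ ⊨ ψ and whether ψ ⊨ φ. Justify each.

Not equivalent: only (⇒) holds.

Forward direction. Assume the antecedent. If u is true, the antecedent forces (u = T, r = F, p = T) or (u = T, r = T, p = T), and the consequent holds there. If u is false, the antecedent forces (u = F, r = F, p = T), and the consequent holds there. Either way the consequent holds.

Converse. This fails. Under u = F, r = T, p = F, the left side is false but the right side is true.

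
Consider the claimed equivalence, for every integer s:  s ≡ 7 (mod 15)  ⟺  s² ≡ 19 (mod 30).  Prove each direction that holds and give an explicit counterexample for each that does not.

(⟹) This fails: take s = 22. Then 22 ≡ 7 (mod 15), but 22² = 484 ≡ 4 (mod 30), not 19.

(⟸) This fails: take s = 13. Then 13² = 169 ≡ 19 (mod 30), yet 13 ≡ 13 (mod 15), not 7.

Both directions fail.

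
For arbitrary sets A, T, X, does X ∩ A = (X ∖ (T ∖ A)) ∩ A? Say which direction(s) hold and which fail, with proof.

(⊆) Let x ∈ X ∩ A. Then either x ∈ A ∩ X and x ∉ T; or x ∈ A ∩ T ∩ X. In each case x ∈ (X ∖ (T ∖ A)) ∩ A, so X ∩ A ⊆ (X ∖ (T ∖ A)) ∩ A.

(⊇) Let x ∈ (X ∖ (T ∖ A)) ∩ A. Then either x ∈ A ∩ X and x ∉ T; or x ∈ A ∩ T ∩ X. In each case x ∈ X ∩ A, so (X ∖ (T ∖ A)) ∩ A ⊆ X ∩ A.

The two sets are equal.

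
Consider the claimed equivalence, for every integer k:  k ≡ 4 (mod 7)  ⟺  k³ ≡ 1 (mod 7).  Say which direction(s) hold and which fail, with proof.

Not equivalent: only (⇒) holds.

(→) Suppose k ≡ 4 (mod 7). Write k = 7j + 4. Then (7j + 4)³ = 343j³ + 588j² + 336j + 64 = 7(49j³ + 84j² + 48j + 9) + 1, so k³ ≡ 1 (mod 7).

(←) This fails: take k = 1. Then 1³ = 1 ≡ 1 (mod 7), yet 1 ≡ 1 (mod 7), not 4.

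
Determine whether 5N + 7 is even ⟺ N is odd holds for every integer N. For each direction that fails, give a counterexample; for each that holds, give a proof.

Both directions hold.

(⟹) Suppose 5N + 7 is even. Since 5 is odd, 5N and N have the same parity, so 5N + 7 ≡ N + 7 (mod 2). As 7 is odd, 5N + 7 is even exactly when N is odd. Thus N is odd.

(⟸) Conversely, suppose N is odd; write N = 2j + 1. Then 5N + 7 = 5·(2j + 1) + 7 = 2·5j + 12, which is even.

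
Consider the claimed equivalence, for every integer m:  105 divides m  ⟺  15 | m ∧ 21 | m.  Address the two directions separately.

Both directions hold; the statement is true.

(⇒) If 105 ∣ m, write m = 105q. Since 105 = 7·15, m = 15·(7q), so 15 ∣ m; and since 105 = 5·21, m = 21·(5q), so 21 ∣ m.

(⇐) Suppose 15 ∣ m and 21 ∣ m. Any common multiple of 15 and 21 is a multiple of their lcm; here lcm(15, 21) = 15·21/gcd(15, 21) = 315/3 = 105, so 105 ∣ m.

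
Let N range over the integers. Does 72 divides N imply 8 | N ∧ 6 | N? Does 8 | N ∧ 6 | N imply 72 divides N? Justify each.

(⇒) If 72 ∣ N, write N = 72q. Since 72 = 9·8, N = 8·(9q), so 8 ∣ N; and since 72 = 12·6, N = 6·(12q), so 6 ∣ N.

(⇐) This fails: take N = 24. Both 8 ∣ 24 and 6 ∣ 24, yet 24 is not a multiple of 72 (since 24 = 0·72 + 24), so 72 ∤ 24.

(⇒) holds; (⇐) fails.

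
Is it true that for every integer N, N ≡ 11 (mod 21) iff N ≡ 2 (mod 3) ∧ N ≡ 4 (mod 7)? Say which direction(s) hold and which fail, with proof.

Converse. If N ≡ 2 (mod 3) and N ≡ 4 (mod 7), then by the Chinese remainder theorem N ≡ 11 (mod 21). This is exactly N ≡ 11 (mod 21).

Forward direction. Suppose N ≡ 11 (mod 21); write N = 21j + 11. Since 3 ∣ 21, reducing mod 3 gives N ≡ 11 ≡ 2 (mod 3); since 7 ∣ 21, reducing mod 7 gives N ≡ 11 ≡ 4 (mod 7).

Both directions hold.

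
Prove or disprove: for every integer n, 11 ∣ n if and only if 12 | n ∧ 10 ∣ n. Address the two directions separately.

(⇒) fails and (⇐) fails.

[⇒] This fails: take n = 11. Certainly 11 ∣ 11, but 12 ∤ 11.

[⇐] This fails: take n = 60. Both 12 ∣ 60 and 10 ∣ 60, yet 60 is not a multiple of 11 (since 60 = 5·11 + 5), so 11 ∤ 60.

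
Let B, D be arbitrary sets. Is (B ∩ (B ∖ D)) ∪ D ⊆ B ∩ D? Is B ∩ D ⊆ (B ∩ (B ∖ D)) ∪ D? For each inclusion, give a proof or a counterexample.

(⊆) This inclusion fails. Take B = {1}, D = ∅; then 1 ∈ (B ∩ (B ∖ D)) ∪ D but 1 ∉ B ∩ D.

(⊇) Let x ∈ B ∩ D. Then x ∈ B ∩ D, from which x ∈ (B ∩ (B ∖ D)) ∪ D.

(⊆) fails; (⊇) holds.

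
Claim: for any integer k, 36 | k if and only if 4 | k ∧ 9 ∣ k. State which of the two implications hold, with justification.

(⇒) If 36 ∣ k, write k = 36q. Since 36 = 9·4, k = 4·(9q), so 4 ∣ k; and since 36 = 4·9, k = 9·(4q), so 9 ∣ k.

(⇐) Suppose 4 ∣ k and 9 ∣ k. Any common multiple of 4 and 9 is a multiple of their lcm; here gcd(4, 9) = 1, so lcm(4, 9) = 4·9 = 36, so 36 ∣ k.

Equivalent; both directions hold.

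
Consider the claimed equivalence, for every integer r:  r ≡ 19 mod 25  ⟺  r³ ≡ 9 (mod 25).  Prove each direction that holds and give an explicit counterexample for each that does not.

Forward direction. Suppose r ≡ 19 mod 25. Write r = 25j + 19. Then (25j + 19)³ = 15625j³ + 35625j² + 27075j + 6859 = 25(625j³ + 1425j² + 1083j + 274) + 9, so r³ ≡ 9 (mod 25).

Converse. Suppose r³ ≡ 9 (mod 25). The only residue r in {0, …, 24} with r³ ≡ 9 (mod 25) is r = 19, so r ≡ 19 (mod 25).

Both directions hold; the statement is true.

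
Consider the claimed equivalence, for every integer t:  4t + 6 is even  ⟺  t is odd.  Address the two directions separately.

Only the reverse direction holds.

[⇒] This fails: take t = 4. Then 4t + 6 = 22, which is even, yet t = 4 is even, not odd.

[⇐] Suppose t is odd. Since 4 is even, 4t is even for every t, so 4t + 6 has the same parity as 6, which is even. Hence 4t + 6 is even.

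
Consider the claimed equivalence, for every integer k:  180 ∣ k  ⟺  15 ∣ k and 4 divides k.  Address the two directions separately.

Forward direction. If 180 ∣ k, write k = 180q. Since 180 = 12·15, k = 15·(12q), so 15 ∣ k; and since 180 = 45·4, k = 4·(45q), so 4 ∣ k.

Converse. This fails: take k = 60. Both 15 ∣ 60 and 4 ∣ 60, yet 60 is not a multiple of 180 (since 60 = 0·180 + 60), so 180 ∤ 60.

Only the forward implication holds.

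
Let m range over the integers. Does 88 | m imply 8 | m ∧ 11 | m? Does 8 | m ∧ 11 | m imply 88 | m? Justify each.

(⟹) If 88 ∣ m, write m = 88q. Since 88 = 11·8, m = 8·(11q), so 8 ∣ m; and since 88 = 8·11, m = 11·(8q), so 11 ∣ m.

(⟸) Suppose 8 ∣ m and 11 ∣ m. Any common multiple of 8 and 11 is a multiple of their lcm; here gcd(8, 11) = 1, so lcm(8, 11) = 8·11 = 88, so 88 ∣ m.

Equivalent; both directions hold.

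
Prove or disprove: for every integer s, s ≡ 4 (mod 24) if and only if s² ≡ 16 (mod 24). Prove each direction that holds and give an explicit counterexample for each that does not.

(⇒) holds; (⇐) fails.

(→) Suppose s ≡ 4 (mod 24). Write s = 24j + 4. Then (24j + 4)² = 576j² + 192j + 16 = 24(24j² + 8j) + 16, so s² ≡ 16 (mod 24).

(←) This fails: take s = 8. Then 8² = 64 ≡ 16 (mod 24), yet 8 ≡ 8 (mod 24), not 4.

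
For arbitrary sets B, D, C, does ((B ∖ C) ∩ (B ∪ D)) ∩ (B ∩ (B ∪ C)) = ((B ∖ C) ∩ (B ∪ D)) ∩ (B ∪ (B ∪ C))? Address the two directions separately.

(⊆) Let x ∈ ((B ∖ C) ∩ (B ∪ D)) ∩ (B ∩ (B ∪ C)). Then either x ∈ B and x ∉ D, C; or x ∈ B ∩ D and x ∉ C. In each case x ∈ ((B ∖ C) ∩ (B ∪ D)) ∩ (B ∪ (B ∪ C)), so ((B ∖ C) ∩ (B ∪ D)) ∩ (B ∩ (B ∪ C)) ⊆ ((B ∖ C) ∩ (B ∪ D)) ∩ (B ∪ (B ∪ C)).

(⊇) Let x ∈ ((B ∖ C) ∩ (B ∪ D)) ∩ (B ∪ (B ∪ C)). Then either x ∈ B and x ∉ D, C; or x ∈ B ∩ D and x ∉ C. In each case x ∈ ((B ∖ C) ∩ (B ∪ D)) ∩ (B ∩ (B ∪ C)), so ((B ∖ C) ∩ (B ∪ D)) ∩ (B ∪ (B ∪ C)) ⊆ ((B ∖ C) ∩ (B ∪ D)) ∩ (B ∩ (B ∪ C)).

Both inclusions hold.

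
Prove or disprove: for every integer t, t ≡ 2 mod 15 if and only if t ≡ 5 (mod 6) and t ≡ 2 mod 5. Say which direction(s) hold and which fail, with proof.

(→) This fails: t = 2 gives 2 ≡ 2 (mod 15) but 2 ≡ 2 (mod 6), so the conjunction on the right does not hold.

(←) Conversely, if t ≡ 5 (mod 6) and t ≡ 2 (mod 5), then by the Chinese remainder theorem t ≡ 17 (mod 30). Since 17 ≡ 2 (mod 15) and 15 ∣ 30, we get t ≡ 2 (mod 15).

(⇒) fails; (⇐) holds.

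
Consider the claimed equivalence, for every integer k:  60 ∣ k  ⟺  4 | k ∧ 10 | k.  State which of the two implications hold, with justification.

(⇒) holds; (⇐) fails.

(⟹) If 60 ∣ k, write k = 60q. Since 60 = 15·4, k = 4·(15q), so 4 ∣ k; and since 60 = 6·10, k = 10·(6q), so 10 ∣ k.

(⟸) This fails: take k = 20. Both 4 ∣ 20 and 10 ∣ 20, yet 20 is not a multiple of 60 (since 20 = 0·60 + 20), so 60 ∤ 20.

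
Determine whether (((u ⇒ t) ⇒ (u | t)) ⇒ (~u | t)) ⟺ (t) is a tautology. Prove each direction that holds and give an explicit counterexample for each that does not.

Only the reverse direction holds.

[⇒] This fails. Under u = F, t = F, the left side is true but the right side is false.

[⇐] Assume the antecedent. If u is true, the antecedent forces (u = T, t = T), and ((u ⇒ t) ⇒ (u | t)) ⇒ (~u | t) holds there. If u is false, ((u ⇒ t) ⇒ (u | t)) ⇒ (~u | t) reduces to true regardless of the other variables. Either way ((u ⇒ t) ⇒ (u | t)) ⇒ (~u | t) holds.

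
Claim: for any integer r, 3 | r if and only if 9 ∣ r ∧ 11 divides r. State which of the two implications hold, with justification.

(⟸) Suppose 9 ∣ r and 11 ∣ r. Any common multiple of 9 and 11 is a multiple of their lcm; here gcd(9, 11) = 1, so lcm(9, 11) = 9·11 = 99, so 99 ∣ r. Since 3 ∣ 99, it follows that 3 ∣ r.

(⟹) This fails: take r = 3. Certainly 3 ∣ 3, but 9 ∤ 3.

The forward direction fails; the converse holds.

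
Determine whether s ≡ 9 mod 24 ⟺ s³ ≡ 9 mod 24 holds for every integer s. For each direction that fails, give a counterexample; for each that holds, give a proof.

[⇒] Suppose s ≡ 9 mod 24. Write s = 24j + 9. Then (24j + 9)³ = 13824j³ + 15552j² + 5832j + 729 = 24(576j³ + 648j² + 243j + 30) + 9, so s³ ≡ 9 (mod 24).

[⇐] Conversely, suppose s³ ≡ 9 (mod 24). The only residue r in {0, …, 23} with r³ ≡ 9 (mod 24) is r = 9, so s ≡ 9 (mod 24).

Equivalent; both directions hold.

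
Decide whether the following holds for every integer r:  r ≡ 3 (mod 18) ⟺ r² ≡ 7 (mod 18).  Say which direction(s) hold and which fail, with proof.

(⟹) This fails: take r = 3. Then 3 ≡ 3 (mod 18), but 3² = 9 ≡ 9 (mod 18), not 7.

(⟸) This fails: take r = 5. Then 5² = 25 ≡ 7 (mod 18), yet 5 ≡ 5 (mod 18), not 3.

Neither implication holds.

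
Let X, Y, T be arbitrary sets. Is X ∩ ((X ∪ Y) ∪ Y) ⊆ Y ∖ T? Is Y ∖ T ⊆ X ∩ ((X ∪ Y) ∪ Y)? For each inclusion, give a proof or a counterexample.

Neither inclusion holds.

Forward inclusion. This inclusion fails. Take X = {1}, Y = ∅, T = ∅; then 1 ∈ X ∩ ((X ∪ Y) ∪ Y) but 1 ∉ Y ∖ T.

Reverse inclusion. This inclusion fails. Take X = ∅, Y = {1}, T = ∅; then 1 ∈ Y ∖ T but 1 ∉ X ∩ ((X ∪ Y) ∪ Y).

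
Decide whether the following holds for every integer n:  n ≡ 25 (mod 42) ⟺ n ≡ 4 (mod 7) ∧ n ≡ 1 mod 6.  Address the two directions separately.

[⇒] Suppose n ≡ 25 (mod 42); write n = 42j + 25. Since 7 ∣ 42, reducing mod 7 gives n ≡ 25 ≡ 4 (mod 7); since 6 ∣ 42, reducing mod 6 gives n ≡ 25 ≡ 1 (mod 6).

[⇐] Conversely, if n ≡ 4 (mod 7) and n ≡ 1 (mod 6), then by the Chinese remainder theorem n ≡ 25 (mod 42). This is exactly n ≡ 25 (mod 42).

Both implications hold.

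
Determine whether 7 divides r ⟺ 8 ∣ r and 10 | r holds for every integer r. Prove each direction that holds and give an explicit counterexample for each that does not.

Neither direction holds.

(⇒) This fails: take r = 7. Certainly 7 ∣ 7, but 8 ∤ 7.

(⇐) This fails: take r = 40. Both 8 ∣ 40 and 10 ∣ 40, yet 40 is not a multiple of 7 (since 40 = 5·7 + 5), so 7 ∤ 40.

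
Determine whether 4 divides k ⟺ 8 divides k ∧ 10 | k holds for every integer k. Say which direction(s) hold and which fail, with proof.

The forward direction fails; the converse holds.

[⇒] This fails: take k = 4. Certainly 4 ∣ 4, but 8 ∤ 4.

[⇐] Suppose 8 ∣ k and 10 ∣ k. Any common multiple of 8 and 10 is a multiple of their lcm; here lcm(8, 10) = 8·10/gcd(8, 10) = 80/2 = 40, so 40 ∣ k. Since 4 ∣ 40, it follows that 4 ∣ k.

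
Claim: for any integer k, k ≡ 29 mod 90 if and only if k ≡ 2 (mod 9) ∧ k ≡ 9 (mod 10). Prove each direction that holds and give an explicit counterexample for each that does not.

Both directions hold.

[⇒] Suppose k ≡ 29 (mod 90); write k = 90j + 29. Since 9 ∣ 90, reducing mod 9 gives k ≡ 29 ≡ 2 (mod 9); since 10 ∣ 90, reducing mod 10 gives k ≡ 29 ≡ 9 (mod 10).

[⇐] Conversely, if k ≡ 2 (mod 9) and k ≡ 9 (mod 10), then by the Chinese remainder theorem k ≡ 29 (mod 90). This is exactly k ≡ 29 (mod 90).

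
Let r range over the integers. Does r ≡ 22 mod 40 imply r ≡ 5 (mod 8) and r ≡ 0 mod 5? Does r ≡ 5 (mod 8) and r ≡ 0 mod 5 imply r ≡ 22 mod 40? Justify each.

(⟹) This fails: r = 22 gives 22 ≡ 22 (mod 40) but 22 ≡ 6 (mod 8), so the conjunction on the right does not hold.

(⟸) This fails: r = 5 satisfies both congruences on the right (5 ≡ 5 mod 8 and 5 ≡ 0 mod 5) yet 5 ≡ 5 (mod 40), not 22.

(⇒) fails and (⇐) fails.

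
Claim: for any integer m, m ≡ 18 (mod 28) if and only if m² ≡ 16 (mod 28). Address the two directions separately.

(⇒) Suppose m ≡ 18 (mod 28). Write m = 28j + 18. Then (28j + 18)² = 784j² + 1008j + 324 = 28(28j² + 36j + 11) + 16, so m² ≡ 16 (mod 28).

(⇐) This fails: take m = 4. Then 4² = 16 ≡ 16 (mod 28), yet 4 ≡ 4 (mod 28), not 18.

Only the forward implication holds.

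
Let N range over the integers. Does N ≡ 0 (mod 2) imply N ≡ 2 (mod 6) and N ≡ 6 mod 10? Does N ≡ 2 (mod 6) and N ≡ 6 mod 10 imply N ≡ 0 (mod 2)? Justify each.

Forward direction. This fails: N = 0 gives 0 ≡ 0 (mod 2) but 0 ≡ 0 (mod 6), so the conjunction on the right does not hold.

Converse. If N ≡ 2 (mod 6) and N ≡ 6 (mod 10), then by the Chinese remainder theorem N ≡ 26 (mod 30). Since 26 ≡ 0 (mod 2) and 2 ∣ 30, we get N ≡ 0 (mod 2).

Not equivalent: only (⇐) holds.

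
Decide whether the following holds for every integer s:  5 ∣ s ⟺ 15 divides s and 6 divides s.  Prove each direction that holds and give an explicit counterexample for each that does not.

(⇒) fails; (⇐) holds.

(⟹) This fails: take s = 5. Certainly 5 ∣ 5, but 15 ∤ 5.

(⟸) Suppose 15 ∣ s and 6 ∣ s. Any common multiple of 15 and 6 is a multiple of their lcm; here lcm(15, 6) = 15·6/gcd(15, 6) = 90/3 = 30, so 30 ∣ s. Since 5 ∣ 30, it follows that 5 ∣ s.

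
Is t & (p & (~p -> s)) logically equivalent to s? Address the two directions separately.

(⇒) fails and (⇐) fails.

(⟹) This fails. Under s = F, p = T, t = T, the left side is true but the right side is false.

(⟸) This fails. Under s = T, p = F, t = F, the left side is false but the right side is true.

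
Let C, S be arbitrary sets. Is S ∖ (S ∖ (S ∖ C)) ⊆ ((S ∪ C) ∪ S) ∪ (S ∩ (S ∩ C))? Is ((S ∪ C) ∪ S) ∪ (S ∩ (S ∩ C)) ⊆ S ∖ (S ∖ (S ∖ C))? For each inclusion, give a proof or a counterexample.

(⊆) Let x ∈ S ∖ (S ∖ (S ∖ C)). Then x ∈ S and x ∉ C, from which x ∈ ((S ∪ C) ∪ S) ∪ (S ∩ (S ∩ C)).

(⊇) This inclusion fails. Take C = {1}, S = ∅; then 1 ∈ ((S ∪ C) ∪ S) ∪ (S ∩ (S ∩ C)) but 1 ∉ S ∖ (S ∖ (S ∖ C)).

(⊆) holds; (⊇) fails.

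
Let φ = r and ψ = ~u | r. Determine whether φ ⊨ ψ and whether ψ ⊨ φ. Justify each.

(⟸) This fails. Under u = F, r = F, the left side is false but the right side is true.

(⟹) Assume the antecedent. If u is true, the antecedent forces (u = T, r = T), and ~u | r holds there. If u is false, ~u | r reduces to true regardless of the other variables. Either way ~u | r holds.

Only the forward direction holds.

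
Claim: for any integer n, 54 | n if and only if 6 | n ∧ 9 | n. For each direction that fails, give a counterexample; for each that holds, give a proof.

Only the forward direction holds.

(←) This fails: take n = 18. Both 6 ∣ 18 and 9 ∣ 18, yet 18 is not a multiple of 54 (since 18 = 0·54 + 18), so 54 ∤ 18.

(→) If 54 ∣ n, write n = 54q. Since 54 = 9·6, n = 6·(9q), so 6 ∣ n; and since 54 = 6·9, n = 9·(6q), so 9 ∣ n.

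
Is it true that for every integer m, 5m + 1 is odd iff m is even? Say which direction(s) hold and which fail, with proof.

Both implications hold.

(←) Suppose m is even; write m = 2j. Then 5m + 1 = 5·(2j) + 1 = 2·5j + 1, which is odd.

(→) Suppose 5m + 1 is odd. Since 5 is odd, 5m and m have the same parity, so 5m + 1 ≡ m + 1 (mod 2). As 1 is odd, 5m + 1 is odd exactly when m is even. Thus m is even.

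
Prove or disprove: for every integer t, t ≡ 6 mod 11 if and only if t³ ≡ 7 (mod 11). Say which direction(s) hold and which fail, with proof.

(⇒) Suppose t ≡ 6 mod 11. Write t = 11j + 6. Then (11j + 6)³ = 1331j³ + 2178j² + 1188j + 216 = 11(121j³ + 198j² + 108j + 19) + 7, so t³ ≡ 7 (mod 11).

(⇐) Conversely, suppose t³ ≡ 7 (mod 11). The only residue r in {0, …, 10} with r³ ≡ 7 (mod 11) is r = 6, so t ≡ 6 (mod 11).

Both directions hold.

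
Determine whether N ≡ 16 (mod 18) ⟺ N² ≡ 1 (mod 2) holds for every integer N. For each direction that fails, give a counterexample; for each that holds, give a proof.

[⇒] This fails: take N = 16. Then 16 ≡ 16 (mod 18), but 16² = 256 ≡ 0 (mod 2), not 1.

[⇐] This fails: take N = 1. Then 1² = 1 ≡ 1 (mod 2), yet 1 ≡ 1 (mod 18), not 16.

Both directions fail.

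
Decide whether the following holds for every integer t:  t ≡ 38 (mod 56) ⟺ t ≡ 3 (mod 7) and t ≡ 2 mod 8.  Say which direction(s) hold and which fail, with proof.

Both directions fail.

(→) This fails: t = 38 gives 38 ≡ 38 (mod 56) but 38 ≡ 6 (mod 8), so the conjunction on the right does not hold.

(←) This fails: t = 10 satisfies both congruences on the right (10 ≡ 3 mod 7 and 10 ≡ 2 mod 8) yet 10 ≡ 10 (mod 56), not 38.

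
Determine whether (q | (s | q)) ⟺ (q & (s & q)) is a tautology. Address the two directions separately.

Forward direction. This fails. Under q = T, s = F, the left side is true but the right side is false.

Converse. Assume the antecedent. If q is true, q | (s | q) reduces to true regardless of the other variables. If q is false, the antecedent cannot hold. Either way q | (s | q) holds.

Not equivalent: only (⇐) holds.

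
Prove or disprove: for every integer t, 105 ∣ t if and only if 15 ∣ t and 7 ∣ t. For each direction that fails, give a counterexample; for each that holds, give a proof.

Both directions hold.

[⇒] If 105 ∣ t, write t = 105q. Since 105 = 7·15, t = 15·(7q), so 15 ∣ t; and since 105 = 15·7, t = 7·(15q), so 7 ∣ t.

[⇐] Suppose 15 ∣ t and 7 ∣ t. Any common multiple of 15 and 7 is a multiple of their lcm; here gcd(15, 7) = 1, so lcm(15, 7) = 15·7 = 105, so 105 ∣ t.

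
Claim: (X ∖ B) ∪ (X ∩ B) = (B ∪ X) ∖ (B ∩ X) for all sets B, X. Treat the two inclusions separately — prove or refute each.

(⟹) This inclusion fails. Take B = {1}, X = {1}; then 1 ∈ (X ∖ B) ∪ (X ∩ B) but 1 ∉ (B ∪ X) ∖ (B ∩ X).

(⟸) This inclusion fails. Take B = {1}, X = ∅; then 1 ∈ (B ∪ X) ∖ (B ∩ X) but 1 ∉ (X ∖ B) ∪ (X ∩ B).

Both inclusions fail.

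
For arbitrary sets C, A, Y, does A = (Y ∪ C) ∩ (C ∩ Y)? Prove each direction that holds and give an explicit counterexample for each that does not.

Forward inclusion. This inclusion fails. Take C = ∅, A = {1}, Y = ∅; then 1 ∈ A but 1 ∉ (Y ∪ C) ∩ (C ∩ Y).

Reverse inclusion. This inclusion fails. Take C = {1}, A = ∅, Y = {1}; then 1 ∈ (Y ∪ C) ∩ (C ∩ Y) but 1 ∉ A.

Neither inclusion holds.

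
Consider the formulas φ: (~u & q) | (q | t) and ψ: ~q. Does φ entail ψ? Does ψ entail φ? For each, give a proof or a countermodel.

Both directions fail.

Forward direction. This fails. Under q = T, t = F, u = F, the left side is true but the right side is false.

Converse. This fails. Under q = F, t = F, u = F, the left side is false but the right side is true.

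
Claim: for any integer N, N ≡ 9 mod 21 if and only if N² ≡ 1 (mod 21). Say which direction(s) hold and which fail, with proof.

Neither direction holds.

Forward direction. This fails: take N = 9. Then 9 ≡ 9 (mod 21), but 9² = 81 ≡ 18 (mod 21), not 1.

Converse. This fails: take N = 1. Then 1² = 1 ≡ 1 (mod 21), yet 1 ≡ 1 (mod 21), not 9.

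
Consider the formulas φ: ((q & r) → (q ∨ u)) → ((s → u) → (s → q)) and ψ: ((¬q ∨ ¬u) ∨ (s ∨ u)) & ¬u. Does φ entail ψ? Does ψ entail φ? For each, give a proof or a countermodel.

(→) This fails. Under q = F, s = F, r = F, u = T, the left side is true but the right side is false.

(←) Assume the antecedent. If u is true, the antecedent cannot hold. If u is false, the consequent reduces to true regardless of the other variables. Either way the consequent holds.

Not equivalent: only (⇐) holds.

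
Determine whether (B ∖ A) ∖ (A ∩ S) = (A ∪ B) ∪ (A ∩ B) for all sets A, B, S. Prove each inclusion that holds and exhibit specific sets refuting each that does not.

(⊆) Let x ∈ (B ∖ A) ∖ (A ∩ S). Then either x ∈ B and x ∉ A, S; or x ∈ B ∩ S and x ∉ A. In each case x ∈ (A ∪ B) ∪ (A ∩ B), so (B ∖ A) ∖ (A ∩ S) ⊆ (A ∪ B) ∪ (A ∩ B).

(⊇) This inclusion fails. Take A = {1}, B = ∅, S = ∅; then 1 ∈ (A ∪ B) ∪ (A ∩ B) but 1 ∉ (B ∖ A) ∖ (A ∩ S).

The sets are not equal: only the forward inclusion holds.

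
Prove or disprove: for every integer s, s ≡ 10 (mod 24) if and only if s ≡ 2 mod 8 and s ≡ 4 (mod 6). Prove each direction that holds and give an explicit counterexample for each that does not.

Both directions hold.

(→) Suppose s ≡ 10 (mod 24); write s = 24j + 10. Since 8 ∣ 24, reducing mod 8 gives s ≡ 10 ≡ 2 (mod 8); since 6 ∣ 24, reducing mod 6 gives s ≡ 10 ≡ 4 (mod 6).

(←) Conversely, if s ≡ 2 (mod 8) and s ≡ 4 (mod 6), then by the Chinese remainder theorem s ≡ 10 (mod 24). This is exactly s ≡ 10 (mod 24).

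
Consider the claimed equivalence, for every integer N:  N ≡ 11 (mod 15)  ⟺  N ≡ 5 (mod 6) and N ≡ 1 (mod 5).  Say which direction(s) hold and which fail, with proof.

(⇒) fails; (⇐) holds.

(⟹) This fails: N = 26 gives 26 ≡ 11 (mod 15) but 26 ≡ 2 (mod 6), so the conjunction on the right does not hold.

(⟸) Conversely, if N ≡ 5 (mod 6) and N ≡ 1 (mod 5), then by the Chinese remainder theorem N ≡ 11 (mod 30). Since 11 ≡ 11 (mod 15) and 15 ∣ 30, we get N ≡ 11 (mod 15).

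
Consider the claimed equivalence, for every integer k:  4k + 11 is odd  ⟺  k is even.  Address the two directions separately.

The forward direction fails; the converse holds.

(⇒) This fails: take k = 1. Then 4k + 11 = 15, which is odd, yet k = 1 is odd, not even.

(⇐) Suppose k is even. Since 4 is even, 4k is even for every k, so 4k + 11 has the same parity as 11, which is odd. Hence 4k + 11 is odd.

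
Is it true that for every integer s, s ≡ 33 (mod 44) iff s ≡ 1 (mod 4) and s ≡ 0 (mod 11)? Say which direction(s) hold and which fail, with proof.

The biconditional holds.

(⇒) Suppose s ≡ 33 (mod 44); write s = 44j + 33. Since 4 ∣ 44, reducing mod 4 gives s ≡ 33 ≡ 1 (mod 4); since 11 ∣ 44, reducing mod 11 gives s ≡ 33 ≡ 0 (mod 11).

(⇐) Conversely, if s ≡ 1 (mod 4) and s ≡ 0 (mod 11), then by the Chinese remainder theorem s ≡ 33 (mod 44). This is exactly s ≡ 33 (mod 44).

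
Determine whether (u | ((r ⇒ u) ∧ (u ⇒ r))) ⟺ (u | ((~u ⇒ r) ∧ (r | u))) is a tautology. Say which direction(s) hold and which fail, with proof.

[⇒] This fails. Under r = F, u = F, the left side is true but the right side is false.

[⇐] This fails. Under r = T, u = F, the left side is false but the right side is true.

Both directions fail.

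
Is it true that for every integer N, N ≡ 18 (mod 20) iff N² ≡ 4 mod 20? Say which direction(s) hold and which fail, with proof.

(⟸) This fails: take N = 2. Then 2² = 4 ≡ 4 (mod 20), yet 2 ≡ 2 (mod 20), not 18.

(⟹) Suppose N ≡ 18 (mod 20). Write N = 20j + 18. Then (20j + 18)² = 400j² + 720j + 324 = 20(20j² + 36j + 16) + 4, so N² ≡ 4 (mod 20).

Not equivalent: only (⇒) holds.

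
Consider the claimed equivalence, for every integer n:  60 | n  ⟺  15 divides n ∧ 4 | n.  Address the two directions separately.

Both implications hold.

(⟹) If 60 ∣ n, write n = 60q. Since 60 = 4·15, n = 15·(4q), so 15 ∣ n; and since 60 = 15·4, n = 4·(15q), so 4 ∣ n.

(⟸) Suppose 15 ∣ n and 4 ∣ n. Any common multiple of 15 and 4 is a multiple of their lcm; here gcd(15, 4) = 1, so lcm(15, 4) = 15·4 = 60, so 60 ∣ n.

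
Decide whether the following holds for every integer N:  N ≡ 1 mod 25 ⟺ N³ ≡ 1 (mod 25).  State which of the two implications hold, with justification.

Forward direction. Suppose N ≡ 1 mod 25. Write N = 25j + 1. Then (25j + 1)³ = 15625j³ + 1875j² + 75j + 1 = 25(625j³ + 75j² + 3j) + 1, so N³ ≡ 1 (mod 25).

Converse. Suppose N³ ≡ 1 (mod 25). The only residue r in {0, …, 24} with r³ ≡ 1 (mod 25) is r = 1, so N ≡ 1 (mod 25).

The biconditional holds.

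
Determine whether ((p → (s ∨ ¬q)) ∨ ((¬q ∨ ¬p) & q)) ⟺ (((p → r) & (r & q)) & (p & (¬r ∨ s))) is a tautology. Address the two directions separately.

(→) This fails. Under r = F, q = F, p = F, s = F, the left side is true but the right side is false.

(←) Assume the antecedent. If r is true, the antecedent forces (r = T, q = T, p = T, s = T), and the consequent holds there. If r is false, the antecedent cannot hold. Either way the consequent holds.

(⇒) fails; (⇐) holds.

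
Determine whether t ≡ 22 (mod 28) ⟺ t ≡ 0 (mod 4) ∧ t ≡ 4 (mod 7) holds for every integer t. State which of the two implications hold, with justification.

(→) This fails: t = 22 gives 22 ≡ 22 (mod 28) but 22 ≡ 2 (mod 4), so the conjunction on the right does not hold.

(←) This fails: t = 4 satisfies both congruences on the right (4 ≡ 0 mod 4 and 4 ≡ 4 mod 7) yet 4 ≡ 4 (mod 28), not 22.

Both directions fail.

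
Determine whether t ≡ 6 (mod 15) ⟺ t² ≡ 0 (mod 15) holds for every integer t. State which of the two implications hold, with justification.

(⟹) This fails: take t = 6. Then 6 ≡ 6 (mod 15), but 6² = 36 ≡ 6 (mod 15), not 0.

(⟸) This fails: take t = 0. Then 0² = 0 ≡ 0 (mod 15), yet 0 ≡ 0 (mod 15), not 6.

Neither implication holds.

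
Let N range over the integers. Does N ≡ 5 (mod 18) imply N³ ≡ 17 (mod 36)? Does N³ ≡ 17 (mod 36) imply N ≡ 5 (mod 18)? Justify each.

(⇒) fails and (⇐) fails.

Forward direction. This fails: take N = 23. Then 23 ≡ 5 (mod 18), but 23³ = 12167 ≡ 35 (mod 36), not 17.

Converse. This fails: take N = 17. Then 17³ = 4913 ≡ 17 (mod 36), yet 17 ≡ 17 (mod 18), not 5.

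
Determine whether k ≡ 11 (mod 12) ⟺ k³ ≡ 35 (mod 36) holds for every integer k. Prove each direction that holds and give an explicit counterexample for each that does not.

(⟹) Suppose k ≡ 11 (mod 12). Working modulo 36, k ∈ {11, 23, 35}; for each such r, r³ ≡ 35 (mod 36).

(⟸) Conversely, the residues r modulo 36 with r³ ≡ 35 (mod 36) are exactly {11, 23, 35}, and each is ≡ 11 (mod 12).

The biconditional holds.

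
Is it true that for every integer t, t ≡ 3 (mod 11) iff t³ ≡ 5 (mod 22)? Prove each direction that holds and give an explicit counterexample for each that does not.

(⟹) This fails: take t = 14. Then 14 ≡ 3 (mod 11), but 14³ = 2744 ≡ 16 (mod 22), not 5.

(⟸) Conversely, the residues r modulo 22 with r³ ≡ 5 (mod 22) are exactly {3}, and each is ≡ 3 (mod 11).

Only the reverse direction holds.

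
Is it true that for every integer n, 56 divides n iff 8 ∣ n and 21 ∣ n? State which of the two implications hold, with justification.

(⇒) fails; (⇐) holds.

(⟹) This fails: take n = 56. Certainly 56 ∣ 56, but 21 ∤ 56.

(⟸) Suppose 8 ∣ n and 21 ∣ n. Any common multiple of 8 and 21 is a multiple of their lcm; here gcd(8, 21) = 1, so lcm(8, 21) = 8·21 = 168, so 168 ∣ n. Since 56 ∣ 168, it follows that 56 ∣ n.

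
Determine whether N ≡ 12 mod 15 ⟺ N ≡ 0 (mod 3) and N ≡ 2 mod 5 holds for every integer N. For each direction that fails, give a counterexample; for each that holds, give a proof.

Both directions hold; the statement is true.

[⇒] Suppose N ≡ 12 (mod 15); write N = 15j + 12. Since 3 ∣ 15, reducing mod 3 gives N ≡ 12 ≡ 0 (mod 3); since 5 ∣ 15, reducing mod 5 gives N ≡ 12 ≡ 2 (mod 5).

[⇐] Conversely, if N ≡ 0 (mod 3) and N ≡ 2 (mod 5), then by the Chinese remainder theorem N ≡ 12 (mod 15). This is exactly N ≡ 12 (mod 15).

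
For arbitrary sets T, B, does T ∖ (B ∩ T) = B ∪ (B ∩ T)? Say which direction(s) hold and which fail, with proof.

(⊆) This inclusion fails. Take T = {1}, B = ∅; then 1 ∈ T ∖ (B ∩ T) but 1 ∉ B ∪ (B ∩ T).

(⊇) This inclusion fails. Take T = ∅, B = {1}; then 1 ∈ B ∪ (B ∩ T) but 1 ∉ T ∖ (B ∩ T).

Neither inclusion holds.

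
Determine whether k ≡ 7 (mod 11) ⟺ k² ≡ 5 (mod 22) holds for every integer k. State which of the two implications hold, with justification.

Forward direction. This fails: take k = 18. Then 18 ≡ 7 (mod 11), but 18² = 324 ≡ 16 (mod 22), not 5.

Converse. This fails: take k = 15. Then 15² = 225 ≡ 5 (mod 22), yet 15 ≡ 4 (mod 11), not 7.

(⇒) fails and (⇐) fails.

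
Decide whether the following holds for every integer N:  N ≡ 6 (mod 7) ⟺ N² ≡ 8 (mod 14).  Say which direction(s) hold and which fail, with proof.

Both directions fail.

Forward direction. This fails: take N = 13. Then 13 ≡ 6 (mod 7), but 13² = 169 ≡ 1 (mod 14), not 8.

Converse. This fails: take N = 8. Then 8² = 64 ≡ 8 (mod 14), yet 8 ≡ 1 (mod 7), not 6.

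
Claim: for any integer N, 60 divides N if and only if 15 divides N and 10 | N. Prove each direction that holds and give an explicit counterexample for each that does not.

The forward direction holds; the converse fails.

Forward direction. If 60 ∣ N, write N = 60q. Since 60 = 4·15, N = 15·(4q), so 15 ∣ N; and since 60 = 6·10, N = 10·(6q), so 10 ∣ N.

Converse. This fails: take N = 30. Both 15 ∣ 30 and 10 ∣ 30, yet 30 is not a multiple of 60 (since 30 = 0·60 + 30), so 60 ∤ 30.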